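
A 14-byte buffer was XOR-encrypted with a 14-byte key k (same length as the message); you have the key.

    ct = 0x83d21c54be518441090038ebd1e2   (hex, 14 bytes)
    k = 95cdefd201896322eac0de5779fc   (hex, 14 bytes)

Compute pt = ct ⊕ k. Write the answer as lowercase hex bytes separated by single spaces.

16 1f f3 86 bf d8 e7 63 e3 c0 e6 bc a8 1e

131 XOR 149 =  22
210 XOR 205 =  31
 28 XOR 239 = 243
 84 XOR 210 = 134
190 XOR   1 = 191
 81 XOR 137 = 216
132 XOR  99 = 231
 65 XOR  34 =  99
  9 XOR 234 = 227
  0 XOR 192 = 192
 56 XOR 222 = 230
235 XOR  87 = 188
209 XOR 121 = 168
226 XOR 252 =  30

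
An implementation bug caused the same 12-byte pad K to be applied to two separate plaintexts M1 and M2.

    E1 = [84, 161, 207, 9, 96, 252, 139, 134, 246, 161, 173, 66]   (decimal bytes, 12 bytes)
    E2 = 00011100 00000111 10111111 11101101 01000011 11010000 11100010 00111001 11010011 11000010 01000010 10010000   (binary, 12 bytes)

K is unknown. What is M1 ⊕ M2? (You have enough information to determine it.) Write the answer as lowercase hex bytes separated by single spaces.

48 a6 70 e4 23 2c 69 bf 25 63 ef d2

E1 ⊕ E2 = (M1 ⊕ K) ⊕ (M2 ⊕ K) = M1 ⊕ M2 — the shared key cancels under XOR.
54 XOR 1c = 48
a1 XOR 07 = a6
cf XOR bf = 70
09 XOR ed = e4
60 XOR 43 = 23
fc XOR d0 = 2c
8b XOR e2 = 69
86 XOR 39 = bf
f6 XOR d3 = 25
a1 XOR c2 = 63
ad XOR 42 = ef
42 XOR 90 = d2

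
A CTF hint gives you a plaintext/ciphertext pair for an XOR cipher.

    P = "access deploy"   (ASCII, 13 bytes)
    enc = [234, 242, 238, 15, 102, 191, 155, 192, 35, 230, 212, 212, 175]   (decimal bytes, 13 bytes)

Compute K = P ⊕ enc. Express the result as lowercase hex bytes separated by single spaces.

Since enc = P ⊕ K, XORing both sides with P gives K = P ⊕ enc.
byte 0: 61 XOR ea = 8b
byte 1: 63 XOR f2 = 91
byte 2: 63 XOR ee = 8d
byte 3: 65 XOR 0f = 6a
byte 4: 73 XOR 66 = 15
byte 5: 73 XOR bf = cc
byte 6: 20 XOR 9b = bb
byte 7: 64 XOR c0 = a4
byte 8: 65 XOR 23 = 46
byte 9: 70 XOR e6 = 96
byte 10: 6c XOR d4 = b8
byte 11: 6f XOR d4 = bb
byte 12: 79 XOR af = d6

8b 91 8d 6a 15 cc bb a4 46 96 b8 bb d6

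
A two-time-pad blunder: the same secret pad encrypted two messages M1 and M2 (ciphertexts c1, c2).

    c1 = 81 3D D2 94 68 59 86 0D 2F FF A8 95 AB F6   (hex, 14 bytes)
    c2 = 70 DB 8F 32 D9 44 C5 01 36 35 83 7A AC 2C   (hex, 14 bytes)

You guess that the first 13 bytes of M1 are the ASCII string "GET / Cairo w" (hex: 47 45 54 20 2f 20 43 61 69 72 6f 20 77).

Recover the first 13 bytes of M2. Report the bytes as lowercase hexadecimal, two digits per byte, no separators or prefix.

First, c1 ⊕ c2 = (M1 ⊕ K) ⊕ (M2 ⊕ K) = M1 ⊕ M2, so the key drops out. Then M2 = (M1 ⊕ M2) ⊕ M1 over the first 13 bytes.
byte 0: (81 xor 70) xor 47 = f1 xor 47 = b6
byte 1: (3d xor db) xor 45 = e6 xor 45 = a3
byte 2: (d2 xor 8f) xor 54 = 5d xor 54 = 09
byte 3: (94 xor 32) xor 20 = a6 xor 20 = 86
byte 4: (68 xor d9) xor 2f = b1 xor 2f = 9e
byte 5: (59 xor 44) xor 20 = 1d xor 20 = 3d
byte 6: (86 xor c5) xor 43 = 43 xor 43 = 00
byte 7: (0d xor 01) xor 61 = 0c xor 61 = 6d
byte 8: (2f xor 36) xor 69 = 19 xor 69 = 70
byte 9: (ff xor 35) xor 72 = ca xor 72 = b8
byte 10: (a8 xor 83) xor 6f = 2b xor 6f = 44
byte 11: (95 xor 7a) xor 20 = ef xor 20 = cf
byte 12: (ab xor ac) xor 77 = 07 xor 77 = 70

b6a309869e3d006d70b844cf70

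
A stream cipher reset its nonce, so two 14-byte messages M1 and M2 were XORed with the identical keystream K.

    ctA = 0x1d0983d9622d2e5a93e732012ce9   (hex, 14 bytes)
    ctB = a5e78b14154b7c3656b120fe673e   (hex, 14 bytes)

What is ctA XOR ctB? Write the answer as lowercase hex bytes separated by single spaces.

ctA ⊕ ctB = (M1 ⊕ K) ⊕ (M2 ⊕ K) = M1 ⊕ M2 — the shared key cancels under XOR.
byte 0: 1d ⊕ a5 = b8
byte 1: 09 ⊕ e7 = ee
byte 2: 83 ⊕ 8b = 08
byte 3: d9 ⊕ 14 = cd
byte 4: 62 ⊕ 15 = 77
byte 5: 2d ⊕ 4b = 66
byte 6: 2e ⊕ 7c = 52
byte 7: 5a ⊕ 36 = 6c
byte 8: 93 ⊕ 56 = c5
byte 9: e7 ⊕ b1 = 56
byte 10: 32 ⊕ 20 = 12
byte 11: 01 ⊕ fe = ff
byte 12: 2c ⊕ 67 = 4b
byte 13: e9 ⊕ 3e = d7

b8 ee 08 cd 77 66 52 6c c5 56 12 ff 4b d7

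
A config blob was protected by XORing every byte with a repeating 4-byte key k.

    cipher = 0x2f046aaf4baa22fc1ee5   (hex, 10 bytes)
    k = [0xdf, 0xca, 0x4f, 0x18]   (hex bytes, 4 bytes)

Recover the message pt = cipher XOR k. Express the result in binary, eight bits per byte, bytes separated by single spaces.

The 4-byte key repeats, so the effective keystream is df ca 4f 18 df ca 4f 18 df ca.
byte 0: 2f ⊕ df = f0
byte 1: 04 ⊕ ca = ce
byte 2: 6a ⊕ 4f = 25
byte 3: af ⊕ 18 = b7
byte 4: 4b ⊕ df = 94
byte 5: aa ⊕ ca = 60
byte 6: 22 ⊕ 4f = 6d
byte 7: fc ⊕ 18 = e4
byte 8: 1e ⊕ df = c1
byte 9: e5 ⊕ ca = 2f

11110000 11001110 00100101 10110111 10010100 01100000 01101101 11100100 11000001 00101111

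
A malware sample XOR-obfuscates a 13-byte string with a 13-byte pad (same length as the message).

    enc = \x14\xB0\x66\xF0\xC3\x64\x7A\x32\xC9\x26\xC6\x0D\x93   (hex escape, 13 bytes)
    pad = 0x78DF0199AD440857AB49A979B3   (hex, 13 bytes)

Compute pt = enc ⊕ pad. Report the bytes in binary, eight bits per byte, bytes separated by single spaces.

XOR is its own inverse, so applying the key byte-wise gives the result directly.
14 xor 78 = 6c
b0 xor df = 6f
66 xor 01 = 67
f0 xor 99 = 69
c3 xor ad = 6e
64 xor 44 = 20
7a xor 08 = 72
32 xor 57 = 65
c9 xor ab = 62
26 xor 49 = 6f
c6 xor a9 = 6f
0d xor 79 = 74
93 xor b3 = 20

01101100 01101111 01100111 01101001 01101110 00100000 01110010 01100101 01100010 01101111 01101111 01110100 00100000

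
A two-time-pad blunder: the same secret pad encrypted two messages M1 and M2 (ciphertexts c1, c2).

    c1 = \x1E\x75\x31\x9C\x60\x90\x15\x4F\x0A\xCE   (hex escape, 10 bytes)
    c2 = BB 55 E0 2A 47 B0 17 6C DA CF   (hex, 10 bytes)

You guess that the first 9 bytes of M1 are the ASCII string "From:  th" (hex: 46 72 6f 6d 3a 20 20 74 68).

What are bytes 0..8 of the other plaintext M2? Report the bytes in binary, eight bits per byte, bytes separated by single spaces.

First, c1 ⊕ c2 = (M1 ⊕ K) ⊕ (M2 ⊕ K) = M1 ⊕ M2, so the key drops out. Then M2 = (M1 ⊕ M2) ⊕ M1 over the first 9 bytes.
byte 0: (1e XOR bb) XOR 46 = a5 XOR 46 = e3
byte 1: (75 XOR 55) XOR 72 = 20 XOR 72 = 52
byte 2: (31 XOR e0) XOR 6f = d1 XOR 6f = be
byte 3: (9c XOR 2a) XOR 6d = b6 XOR 6d = db
byte 4: (60 XOR 47) XOR 3a = 27 XOR 3a = 1d
byte 5: (90 XOR b0) XOR 20 = 20 XOR 20 = 00
byte 6: (15 XOR 17) XOR 20 = 02 XOR 20 = 22
byte 7: (4f XOR 6c) XOR 74 = 23 XOR 74 = 57
byte 8: (0a XOR da) XOR 68 = d0 XOR 68 = b8

11100011 01010010 10111110 11011011 00011101 00000000 00100010 01010111 10111000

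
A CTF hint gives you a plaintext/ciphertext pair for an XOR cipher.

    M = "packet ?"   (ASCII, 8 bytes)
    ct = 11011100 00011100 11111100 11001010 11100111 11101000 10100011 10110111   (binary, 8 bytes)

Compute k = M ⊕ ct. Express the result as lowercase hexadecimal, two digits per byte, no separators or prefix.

Since ct = M ⊕ k, XORing both sides with M gives k = M ⊕ ct.
byte 0: 112 XOR 220 = 172
byte 1:  97 XOR  28 = 125
byte 2:  99 XOR 252 = 159
byte 3: 107 XOR 202 = 161
byte 4: 101 XOR 231 = 130
byte 5: 116 XOR 232 = 156
byte 6:  32 XOR 163 = 131
byte 7:  63 XOR 183 = 136

ac7d9fa1829c8388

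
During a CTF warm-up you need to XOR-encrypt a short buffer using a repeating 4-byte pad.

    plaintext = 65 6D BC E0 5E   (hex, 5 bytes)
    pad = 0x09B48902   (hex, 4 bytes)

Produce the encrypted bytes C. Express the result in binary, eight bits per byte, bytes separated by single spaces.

The 4-byte key repeats, so the effective keystream is 09 b4 89 02 09.
byte 0: 01100101 ⊕ 00001001 = 01101100
byte 1: 01101101 ⊕ 10110100 = 11011001
byte 2: 10111100 ⊕ 10001001 = 00110101
byte 3: 11100000 ⊕ 00000010 = 11100010
byte 4: 01011110 ⊕ 00001001 = 01010111

01101100 11011001 00110101 11100010 01010111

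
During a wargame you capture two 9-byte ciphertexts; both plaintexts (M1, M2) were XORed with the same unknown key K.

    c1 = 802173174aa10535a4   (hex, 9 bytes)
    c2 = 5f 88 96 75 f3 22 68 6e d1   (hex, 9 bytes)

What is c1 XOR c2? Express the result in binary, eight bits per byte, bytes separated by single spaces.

11011111 10101001 11100101 01100010 10111001 10000011 01101101 01011011 01110101

c1 ⊕ c2 = (M1 ⊕ K) ⊕ (M2 ⊕ K) = M1 ⊕ M2 — the shared key cancels under XOR.
10000000 xor 01011111 = 11011111
00100001 xor 10001000 = 10101001
01110011 xor 10010110 = 11100101
00010111 xor 01110101 = 01100010
01001010 xor 11110011 = 10111001
10100001 xor 00100010 = 10000011
00000101 xor 01101000 = 01101101
00110101 xor 01101110 = 01011011
10100100 xor 11010001 = 01110101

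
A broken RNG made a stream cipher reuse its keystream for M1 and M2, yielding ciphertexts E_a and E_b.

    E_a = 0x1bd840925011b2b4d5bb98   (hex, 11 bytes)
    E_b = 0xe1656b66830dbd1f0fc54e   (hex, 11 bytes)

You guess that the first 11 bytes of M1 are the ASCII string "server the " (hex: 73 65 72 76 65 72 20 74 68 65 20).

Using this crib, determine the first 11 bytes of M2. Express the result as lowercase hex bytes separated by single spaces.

89 d8 59 82 b6 6e 2f df b2 1b f6

First, E_a ⊕ E_b = (M1 ⊕ K) ⊕ (M2 ⊕ K) = M1 ⊕ M2, so the key drops out. Then M2 = (M1 ⊕ M2) ⊕ M1 over the first 11 bytes.
byte 0: (1b xor e1) xor 73 = fa xor 73 = 89
byte 1: (d8 xor 65) xor 65 = bd xor 65 = d8
byte 2: (40 xor 6b) xor 72 = 2b xor 72 = 59
byte 3: (92 xor 66) xor 76 = f4 xor 76 = 82
byte 4: (50 xor 83) xor 65 = d3 xor 65 = b6
byte 5: (11 xor 0d) xor 72 = 1c xor 72 = 6e
byte 6: (b2 xor bd) xor 20 = 0f xor 20 = 2f
byte 7: (b4 xor 1f) xor 74 = ab xor 74 = df
byte 8: (d5 xor 0f) xor 68 = da xor 68 = b2
byte 9: (bb xor c5) xor 65 = 7e xor 65 = 1b
byte 10: (98 xor 4e) xor 20 = d6 xor 20 = f6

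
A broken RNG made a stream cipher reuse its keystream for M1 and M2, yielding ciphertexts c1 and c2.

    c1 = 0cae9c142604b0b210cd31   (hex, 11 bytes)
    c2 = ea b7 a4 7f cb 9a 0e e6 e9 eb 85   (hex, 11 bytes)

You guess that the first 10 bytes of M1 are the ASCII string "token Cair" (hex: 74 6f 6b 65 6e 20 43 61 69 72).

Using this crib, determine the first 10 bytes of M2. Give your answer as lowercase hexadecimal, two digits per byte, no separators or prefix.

9276530e83befd359054

First, c1 ⊕ c2 = (M1 ⊕ K) ⊕ (M2 ⊕ K) = M1 ⊕ M2, so the key drops out. Then M2 = (M1 ⊕ M2) ⊕ M1 over the first 10 bytes.
byte 0: (0c ^ ea) ^ 74 = e6 ^ 74 = 92
byte 1: (ae ^ b7) ^ 6f = 19 ^ 6f = 76
byte 2: (9c ^ a4) ^ 6b = 38 ^ 6b = 53
byte 3: (14 ^ 7f) ^ 65 = 6b ^ 65 = 0e
byte 4: (26 ^ cb) ^ 6e = ed ^ 6e = 83
byte 5: (04 ^ 9a) ^ 20 = 9e ^ 20 = be
byte 6: (b0 ^ 0e) ^ 43 = be ^ 43 = fd
byte 7: (b2 ^ e6) ^ 61 = 54 ^ 61 = 35
byte 8: (10 ^ e9) ^ 69 = f9 ^ 69 = 90
byte 9: (cd ^ eb) ^ 72 = 26 ^ 72 = 54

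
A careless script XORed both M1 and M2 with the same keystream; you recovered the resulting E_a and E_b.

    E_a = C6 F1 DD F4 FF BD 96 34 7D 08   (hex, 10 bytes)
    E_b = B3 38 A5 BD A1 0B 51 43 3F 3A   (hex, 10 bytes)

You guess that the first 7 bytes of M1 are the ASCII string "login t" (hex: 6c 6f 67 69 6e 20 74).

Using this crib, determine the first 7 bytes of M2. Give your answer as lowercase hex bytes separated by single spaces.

19 a6 1f 20 30 96 b3

First, E_a ⊕ E_b = (M1 ⊕ K) ⊕ (M2 ⊕ K) = M1 ⊕ M2, so the key drops out. Then M2 = (M1 ⊕ M2) ⊕ M1 over the first 7 bytes.
byte 0: (c6 ^ b3) ^ 6c = 75 ^ 6c = 19
byte 1: (f1 ^ 38) ^ 6f = c9 ^ 6f = a6
byte 2: (dd ^ a5) ^ 67 = 78 ^ 67 = 1f
byte 3: (f4 ^ bd) ^ 69 = 49 ^ 69 = 20
byte 4: (ff ^ a1) ^ 6e = 5e ^ 6e = 30
byte 5: (bd ^ 0b) ^ 20 = b6 ^ 20 = 96
byte 6: (96 ^ 51) ^ 74 = c7 ^ 74 = b3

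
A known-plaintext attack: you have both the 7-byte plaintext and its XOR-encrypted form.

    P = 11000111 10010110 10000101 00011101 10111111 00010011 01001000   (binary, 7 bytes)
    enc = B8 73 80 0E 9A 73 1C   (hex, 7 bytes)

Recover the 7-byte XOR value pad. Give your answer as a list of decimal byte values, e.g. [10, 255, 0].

Since enc = P ⊕ pad, XORing both sides with P gives pad = P ⊕ enc.
c7 xor b8 = 7f
96 xor 73 = e5
85 xor 80 = 05
1d xor 0e = 13
bf xor 9a = 25
13 xor 73 = 60
48 xor 1c = 54

[127, 229, 5, 19, 37, 96, 84]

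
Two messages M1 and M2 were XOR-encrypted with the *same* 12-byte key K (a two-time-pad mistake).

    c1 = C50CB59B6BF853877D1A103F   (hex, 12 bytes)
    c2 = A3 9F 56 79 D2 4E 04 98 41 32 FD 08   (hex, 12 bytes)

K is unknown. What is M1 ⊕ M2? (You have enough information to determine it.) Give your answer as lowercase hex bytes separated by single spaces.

66 93 e3 e2 b9 b6 57 1f 3c 28 ed 37

c1 ⊕ c2 = (M1 ⊕ K) ⊕ (M2 ⊕ K) = M1 ⊕ M2 — the shared key cancels under XOR.
byte 0: c5 XOR a3 = 66
byte 1: 0c XOR 9f = 93
byte 2: b5 XOR 56 = e3
byte 3: 9b XOR 79 = e2
byte 4: 6b XOR d2 = b9
byte 5: f8 XOR 4e = b6
byte 6: 53 XOR 04 = 57
byte 7: 87 XOR 98 = 1f
byte 8: 7d XOR 41 = 3c
byte 9: 1a XOR 32 = 28
byte 10: 10 XOR fd = ed
byte 11: 3f XOR 08 = 37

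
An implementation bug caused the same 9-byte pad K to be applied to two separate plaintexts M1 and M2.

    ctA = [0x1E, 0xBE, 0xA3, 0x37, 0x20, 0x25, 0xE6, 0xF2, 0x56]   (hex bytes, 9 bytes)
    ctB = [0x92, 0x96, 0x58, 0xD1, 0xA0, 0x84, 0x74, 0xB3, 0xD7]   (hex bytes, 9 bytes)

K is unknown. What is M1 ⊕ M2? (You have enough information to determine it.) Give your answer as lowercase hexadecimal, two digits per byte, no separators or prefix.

ctA ⊕ ctB = (M1 ⊕ K) ⊕ (M2 ⊕ K) = M1 ⊕ M2 — the shared key cancels under XOR.
1e XOR 92 = 8c
be XOR 96 = 28
a3 XOR 58 = fb
37 XOR d1 = e6
20 XOR a0 = 80
25 XOR 84 = a1
e6 XOR 74 = 92
f2 XOR b3 = 41
56 XOR d7 = 81

8c28fbe680a1924181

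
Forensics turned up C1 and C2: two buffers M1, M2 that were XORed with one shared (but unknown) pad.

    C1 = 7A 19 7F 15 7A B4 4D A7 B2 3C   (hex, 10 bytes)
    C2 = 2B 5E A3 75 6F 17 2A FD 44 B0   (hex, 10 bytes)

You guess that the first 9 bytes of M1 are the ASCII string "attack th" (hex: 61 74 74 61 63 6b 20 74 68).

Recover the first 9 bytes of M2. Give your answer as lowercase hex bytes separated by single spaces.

30 33 a8 01 76 c8 47 2e 9e

First, C1 ⊕ C2 = (M1 ⊕ K) ⊕ (M2 ⊕ K) = M1 ⊕ M2, so the key drops out. Then M2 = (M1 ⊕ M2) ⊕ M1 over the first 9 bytes.
byte 0: (7a ^ 2b) ^ 61 = 51 ^ 61 = 30
byte 1: (19 ^ 5e) ^ 74 = 47 ^ 74 = 33
byte 2: (7f ^ a3) ^ 74 = dc ^ 74 = a8
byte 3: (15 ^ 75) ^ 61 = 60 ^ 61 = 01
byte 4: (7a ^ 6f) ^ 63 = 15 ^ 63 = 76
byte 5: (b4 ^ 17) ^ 6b = a3 ^ 6b = c8
byte 6: (4d ^ 2a) ^ 20 = 67 ^ 20 = 47
byte 7: (a7 ^ fd) ^ 74 = 5a ^ 74 = 2e
byte 8: (b2 ^ 44) ^ 68 = f6 ^ 68 = 9e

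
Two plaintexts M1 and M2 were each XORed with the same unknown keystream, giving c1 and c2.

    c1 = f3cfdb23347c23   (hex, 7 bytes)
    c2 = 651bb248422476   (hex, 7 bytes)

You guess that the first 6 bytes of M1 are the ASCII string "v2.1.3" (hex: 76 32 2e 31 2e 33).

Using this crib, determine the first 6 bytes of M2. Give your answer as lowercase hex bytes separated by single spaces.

First, c1 ⊕ c2 = (M1 ⊕ K) ⊕ (M2 ⊕ K) = M1 ⊕ M2, so the key drops out. Then M2 = (M1 ⊕ M2) ⊕ M1 over the first 6 bytes.
byte 0: (f3 ^ 65) ^ 76 = 96 ^ 76 = e0
byte 1: (cf ^ 1b) ^ 32 = d4 ^ 32 = e6
byte 2: (db ^ b2) ^ 2e = 69 ^ 2e = 47
byte 3: (23 ^ 48) ^ 31 = 6b ^ 31 = 5a
byte 4: (34 ^ 42) ^ 2e = 76 ^ 2e = 58
byte 5: (7c ^ 24) ^ 33 = 58 ^ 33 = 6b

e0 e6 47 5a 58 6b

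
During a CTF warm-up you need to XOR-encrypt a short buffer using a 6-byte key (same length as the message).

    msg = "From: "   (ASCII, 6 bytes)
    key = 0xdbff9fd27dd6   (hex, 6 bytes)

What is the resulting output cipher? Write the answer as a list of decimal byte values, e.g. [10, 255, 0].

[157, 141, 240, 191, 71, 246]

 70 XOR 219 = 157
114 XOR 255 = 141
111 XOR 159 = 240
109 XOR 210 = 191
 58 XOR 125 =  71
 32 XOR 214 = 246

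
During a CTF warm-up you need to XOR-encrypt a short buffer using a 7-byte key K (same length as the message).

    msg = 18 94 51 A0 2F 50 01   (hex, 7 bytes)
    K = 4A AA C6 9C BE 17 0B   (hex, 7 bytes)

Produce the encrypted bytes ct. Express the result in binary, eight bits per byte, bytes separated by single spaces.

01010010 00111110 10010111 00111100 10010001 01000111 00001010

XOR is its own inverse, so applying the key byte-wise gives the result directly.
00011000 xor 01001010 = 01010010
10010100 xor 10101010 = 00111110
01010001 xor 11000110 = 10010111
10100000 xor 10011100 = 00111100
00101111 xor 10111110 = 10010001
01010000 xor 00010111 = 01000111
00000001 xor 00001011 = 00001010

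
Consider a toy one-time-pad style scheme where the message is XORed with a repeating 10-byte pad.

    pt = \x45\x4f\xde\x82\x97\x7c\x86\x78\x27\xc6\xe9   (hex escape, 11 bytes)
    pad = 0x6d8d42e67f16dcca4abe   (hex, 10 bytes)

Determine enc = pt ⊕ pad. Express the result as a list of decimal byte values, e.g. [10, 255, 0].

The 10-byte key repeats, so the effective keystream is 6d 8d 42 e6 7f 16 dc ca 4a be 6d.
byte 0: 45 xor 6d = 28
byte 1: 4f xor 8d = c2
byte 2: de xor 42 = 9c
byte 3: 82 xor e6 = 64
byte 4: 97 xor 7f = e8
byte 5: 7c xor 16 = 6a
byte 6: 86 xor dc = 5a
byte 7: 78 xor ca = b2
byte 8: 27 xor 4a = 6d
byte 9: c6 xor be = 78
byte 10: e9 xor 6d = 84

[40, 194, 156, 100, 232, 106, 90, 178, 109, 120, 132]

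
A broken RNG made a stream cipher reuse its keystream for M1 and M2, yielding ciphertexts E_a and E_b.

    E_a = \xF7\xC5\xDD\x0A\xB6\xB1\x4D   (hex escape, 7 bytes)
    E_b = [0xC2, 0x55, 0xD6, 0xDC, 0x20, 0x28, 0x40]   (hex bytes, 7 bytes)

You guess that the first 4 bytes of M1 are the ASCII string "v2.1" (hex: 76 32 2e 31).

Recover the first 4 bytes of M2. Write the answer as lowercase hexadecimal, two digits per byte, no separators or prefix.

First, E_a ⊕ E_b = (M1 ⊕ K) ⊕ (M2 ⊕ K) = M1 ⊕ M2, so the key drops out. Then M2 = (M1 ⊕ M2) ⊕ M1 over the first 4 bytes.
byte 0: (f7 ⊕ c2) ⊕ 76 = 35 ⊕ 76 = 43
byte 1: (c5 ⊕ 55) ⊕ 32 = 90 ⊕ 32 = a2
byte 2: (dd ⊕ d6) ⊕ 2e = 0b ⊕ 2e = 25
byte 3: (0a ⊕ dc) ⊕ 31 = d6 ⊕ 31 = e7

43a225e7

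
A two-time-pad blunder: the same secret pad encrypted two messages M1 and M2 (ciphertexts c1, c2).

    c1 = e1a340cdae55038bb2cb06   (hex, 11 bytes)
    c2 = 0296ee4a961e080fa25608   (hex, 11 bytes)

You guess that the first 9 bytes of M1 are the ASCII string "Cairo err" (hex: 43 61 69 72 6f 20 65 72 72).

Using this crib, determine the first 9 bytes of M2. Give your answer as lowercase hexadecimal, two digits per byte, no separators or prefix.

a054c7f5576b6ef662

First, c1 ⊕ c2 = (M1 ⊕ K) ⊕ (M2 ⊕ K) = M1 ⊕ M2, so the key drops out. Then M2 = (M1 ⊕ M2) ⊕ M1 over the first 9 bytes.
byte 0: (e1 XOR 02) XOR 43 = e3 XOR 43 = a0
byte 1: (a3 XOR 96) XOR 61 = 35 XOR 61 = 54
byte 2: (40 XOR ee) XOR 69 = ae XOR 69 = c7
byte 3: (cd XOR 4a) XOR 72 = 87 XOR 72 = f5
byte 4: (ae XOR 96) XOR 6f = 38 XOR 6f = 57
byte 5: (55 XOR 1e) XOR 20 = 4b XOR 20 = 6b
byte 6: (03 XOR 08) XOR 65 = 0b XOR 65 = 6e
byte 7: (8b XOR 0f) XOR 72 = 84 XOR 72 = f6
byte 8: (b2 XOR a2) XOR 72 = 10 XOR 72 = 62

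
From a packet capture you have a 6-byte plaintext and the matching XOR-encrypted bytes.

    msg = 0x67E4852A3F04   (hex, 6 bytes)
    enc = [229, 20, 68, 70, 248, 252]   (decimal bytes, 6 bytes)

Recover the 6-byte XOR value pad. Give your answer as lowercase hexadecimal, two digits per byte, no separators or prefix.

82f0c16cc7f8

Since enc = msg ⊕ pad, XORing both sides with msg gives pad = msg ⊕ enc.
byte 0: 67 XOR e5 = 82
byte 1: e4 XOR 14 = f0
byte 2: 85 XOR 44 = c1
byte 3: 2a XOR 46 = 6c
byte 4: 3f XOR f8 = c7
byte 5: 04 XOR fc = f8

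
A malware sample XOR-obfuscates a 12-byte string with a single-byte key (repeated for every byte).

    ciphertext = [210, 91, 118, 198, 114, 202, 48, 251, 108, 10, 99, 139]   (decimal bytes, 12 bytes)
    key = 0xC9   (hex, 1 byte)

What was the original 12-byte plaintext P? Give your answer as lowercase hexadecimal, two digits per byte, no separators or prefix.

The 1-byte key repeats, so the effective keystream is c9 c9 c9 c9 c9 c9 c9 c9 c9 c9 c9 c9.
byte 0: 11010010 xor 11001001 = 00011011
byte 1: 01011011 xor 11001001 = 10010010
byte 2: 01110110 xor 11001001 = 10111111
byte 3: 11000110 xor 11001001 = 00001111
byte 4: 01110010 xor 11001001 = 10111011
byte 5: 11001010 xor 11001001 = 00000011
byte 6: 00110000 xor 11001001 = 11111001
byte 7: 11111011 xor 11001001 = 00110010
byte 8: 01101100 xor 11001001 = 10100101
byte 9: 00001010 xor 11001001 = 11000011
byte 10: 01100011 xor 11001001 = 10101010
byte 11: 10001011 xor 11001001 = 01000010

1b92bf0fbb03f932a5c3aa42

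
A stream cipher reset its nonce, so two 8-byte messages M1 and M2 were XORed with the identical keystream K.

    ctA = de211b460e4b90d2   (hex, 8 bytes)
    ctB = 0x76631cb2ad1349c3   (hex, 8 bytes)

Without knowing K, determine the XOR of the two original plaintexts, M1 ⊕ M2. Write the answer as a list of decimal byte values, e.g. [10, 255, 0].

ctA ⊕ ctB = (M1 ⊕ K) ⊕ (M2 ⊕ K) = M1 ⊕ M2 — the shared key cancels under XOR.
de ^ 76 = a8
21 ^ 63 = 42
1b ^ 1c = 07
46 ^ b2 = f4
0e ^ ad = a3
4b ^ 13 = 58
90 ^ 49 = d9
d2 ^ c3 = 11

[168, 66, 7, 244, 163, 88, 217, 17]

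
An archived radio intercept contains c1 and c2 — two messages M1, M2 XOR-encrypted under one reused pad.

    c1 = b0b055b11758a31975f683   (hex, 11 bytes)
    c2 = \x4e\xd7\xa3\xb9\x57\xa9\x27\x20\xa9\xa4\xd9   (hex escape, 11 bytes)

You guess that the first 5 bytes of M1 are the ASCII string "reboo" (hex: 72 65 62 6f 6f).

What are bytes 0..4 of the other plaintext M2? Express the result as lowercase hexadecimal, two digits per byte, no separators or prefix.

8c0294672f

First, c1 ⊕ c2 = (M1 ⊕ K) ⊕ (M2 ⊕ K) = M1 ⊕ M2, so the key drops out. Then M2 = (M1 ⊕ M2) ⊕ M1 over the first 5 bytes.
byte 0: (b0 xor 4e) xor 72 = fe xor 72 = 8c
byte 1: (b0 xor d7) xor 65 = 67 xor 65 = 02
byte 2: (55 xor a3) xor 62 = f6 xor 62 = 94
byte 3: (b1 xor b9) xor 6f = 08 xor 6f = 67
byte 4: (17 xor 57) xor 6f = 40 xor 6f = 2f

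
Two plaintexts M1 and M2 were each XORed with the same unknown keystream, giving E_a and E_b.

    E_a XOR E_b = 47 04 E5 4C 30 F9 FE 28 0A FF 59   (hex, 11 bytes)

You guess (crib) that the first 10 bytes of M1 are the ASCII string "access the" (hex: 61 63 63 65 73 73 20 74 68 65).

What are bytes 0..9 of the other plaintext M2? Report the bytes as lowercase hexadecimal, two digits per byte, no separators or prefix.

Since E_a ⊕ E_b = M1 ⊕ M2, XORing with the guessed M1 bytes yields the corresponding M2 bytes: M2 = (E_a ⊕ E_b) ⊕ M1.
47 ⊕ 61 = 26
04 ⊕ 63 = 67
e5 ⊕ 63 = 86
4c ⊕ 65 = 29
30 ⊕ 73 = 43
f9 ⊕ 73 = 8a
fe ⊕ 20 = de
28 ⊕ 74 = 5c
0a ⊕ 68 = 62
ff ⊕ 65 = 9a

26678629438ade5c629a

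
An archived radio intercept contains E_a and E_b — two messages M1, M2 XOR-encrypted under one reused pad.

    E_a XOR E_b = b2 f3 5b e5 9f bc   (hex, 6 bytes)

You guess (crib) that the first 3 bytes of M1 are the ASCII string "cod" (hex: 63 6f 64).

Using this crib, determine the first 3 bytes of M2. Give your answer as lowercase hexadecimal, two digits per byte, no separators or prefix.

Since E_a ⊕ E_b = M1 ⊕ M2, XORing with the guessed M1 bytes yields the corresponding M2 bytes: M2 = (E_a ⊕ E_b) ⊕ M1.
byte 0: b2 XOR 63 = d1
byte 1: f3 XOR 6f = 9c
byte 2: 5b XOR 64 = 3f

d19c3f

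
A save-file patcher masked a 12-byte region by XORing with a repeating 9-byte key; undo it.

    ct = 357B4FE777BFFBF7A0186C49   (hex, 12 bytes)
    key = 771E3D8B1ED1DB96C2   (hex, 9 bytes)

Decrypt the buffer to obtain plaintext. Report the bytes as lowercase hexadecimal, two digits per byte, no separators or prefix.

4265726c696e2061626f7274

The 9-byte key repeats, so the effective keystream is 77 1e 3d 8b 1e d1 db 96 c2 77 1e 3d.
byte 0: 35 XOR 77 = 42
byte 1: 7b XOR 1e = 65
byte 2: 4f XOR 3d = 72
byte 3: e7 XOR 8b = 6c
byte 4: 77 XOR 1e = 69
byte 5: bf XOR d1 = 6e
byte 6: fb XOR db = 20
byte 7: f7 XOR 96 = 61
byte 8: a0 XOR c2 = 62
byte 9: 18 XOR 77 = 6f
byte 10: 6c XOR 1e = 72
byte 11: 49 XOR 3d = 74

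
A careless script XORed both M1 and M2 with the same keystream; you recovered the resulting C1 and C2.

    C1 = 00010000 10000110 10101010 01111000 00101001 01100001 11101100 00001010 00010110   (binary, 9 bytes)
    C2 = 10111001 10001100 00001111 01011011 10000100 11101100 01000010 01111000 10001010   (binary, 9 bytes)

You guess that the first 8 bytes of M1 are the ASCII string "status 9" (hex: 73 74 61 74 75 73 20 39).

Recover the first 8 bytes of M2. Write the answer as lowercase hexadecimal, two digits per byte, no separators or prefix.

First, C1 ⊕ C2 = (M1 ⊕ K) ⊕ (M2 ⊕ K) = M1 ⊕ M2, so the key drops out. Then M2 = (M1 ⊕ M2) ⊕ M1 over the first 8 bytes.
byte 0: (10 ^ b9) ^ 73 = a9 ^ 73 = da
byte 1: (86 ^ 8c) ^ 74 = 0a ^ 74 = 7e
byte 2: (aa ^ 0f) ^ 61 = a5 ^ 61 = c4
byte 3: (78 ^ 5b) ^ 74 = 23 ^ 74 = 57
byte 4: (29 ^ 84) ^ 75 = ad ^ 75 = d8
byte 5: (61 ^ ec) ^ 73 = 8d ^ 73 = fe
byte 6: (ec ^ 42) ^ 20 = ae ^ 20 = 8e
byte 7: (0a ^ 78) ^ 39 = 72 ^ 39 = 4b

da7ec457d8fe8e4b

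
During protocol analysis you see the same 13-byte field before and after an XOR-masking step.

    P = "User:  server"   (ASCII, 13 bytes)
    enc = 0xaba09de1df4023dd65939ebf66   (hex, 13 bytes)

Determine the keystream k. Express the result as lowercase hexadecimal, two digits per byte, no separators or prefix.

Since enc = P ⊕ k, XORing both sides with P gives k = P ⊕ enc.
55 xor ab = fe
73 xor a0 = d3
65 xor 9d = f8
72 xor e1 = 93
3a xor df = e5
20 xor 40 = 60
20 xor 23 = 03
73 xor dd = ae
65 xor 65 = 00
72 xor 93 = e1
76 xor 9e = e8
65 xor bf = da
72 xor 66 = 14

fed3f893e56003ae00e1e8da14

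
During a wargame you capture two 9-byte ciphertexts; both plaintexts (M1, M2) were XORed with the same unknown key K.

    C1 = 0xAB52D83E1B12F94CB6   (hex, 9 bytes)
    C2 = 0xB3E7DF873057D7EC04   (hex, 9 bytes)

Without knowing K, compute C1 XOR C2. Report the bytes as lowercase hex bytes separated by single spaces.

18 b5 07 b9 2b 45 2e a0 b2

C1 ⊕ C2 = (M1 ⊕ K) ⊕ (M2 ⊕ K) = M1 ⊕ M2 — the shared key cancels under XOR.
ab XOR b3 = 18
52 XOR e7 = b5
d8 XOR df = 07
3e XOR 87 = b9
1b XOR 30 = 2b
12 XOR 57 = 45
f9 XOR d7 = 2e
4c XOR ec = a0
b6 XOR 04 = b2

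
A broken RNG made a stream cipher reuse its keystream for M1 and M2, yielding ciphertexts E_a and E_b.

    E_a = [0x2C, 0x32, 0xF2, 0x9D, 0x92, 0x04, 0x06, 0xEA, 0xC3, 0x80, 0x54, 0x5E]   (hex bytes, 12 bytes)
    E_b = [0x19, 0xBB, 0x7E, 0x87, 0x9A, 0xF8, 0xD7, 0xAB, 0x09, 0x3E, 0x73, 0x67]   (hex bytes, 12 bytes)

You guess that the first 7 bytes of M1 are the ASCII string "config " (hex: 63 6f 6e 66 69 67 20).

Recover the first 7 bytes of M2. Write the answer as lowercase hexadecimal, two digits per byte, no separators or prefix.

56e6e27c619bf1

First, E_a ⊕ E_b = (M1 ⊕ K) ⊕ (M2 ⊕ K) = M1 ⊕ M2, so the key drops out. Then M2 = (M1 ⊕ M2) ⊕ M1 over the first 7 bytes.
byte 0: (2c ⊕ 19) ⊕ 63 = 35 ⊕ 63 = 56
byte 1: (32 ⊕ bb) ⊕ 6f = 89 ⊕ 6f = e6
byte 2: (f2 ⊕ 7e) ⊕ 6e = 8c ⊕ 6e = e2
byte 3: (9d ⊕ 87) ⊕ 66 = 1a ⊕ 66 = 7c
byte 4: (92 ⊕ 9a) ⊕ 69 = 08 ⊕ 69 = 61
byte 5: (04 ⊕ f8) ⊕ 67 = fc ⊕ 67 = 9b
byte 6: (06 ⊕ d7) ⊕ 20 = d1 ⊕ 20 = f1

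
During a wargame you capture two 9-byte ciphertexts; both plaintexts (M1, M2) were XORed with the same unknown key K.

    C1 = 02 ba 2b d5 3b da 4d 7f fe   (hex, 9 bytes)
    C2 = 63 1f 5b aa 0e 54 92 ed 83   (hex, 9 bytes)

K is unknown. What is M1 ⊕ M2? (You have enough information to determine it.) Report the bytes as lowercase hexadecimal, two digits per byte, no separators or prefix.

C1 ⊕ C2 = (M1 ⊕ K) ⊕ (M2 ⊕ K) = M1 ⊕ M2 — the shared key cancels under XOR.
byte 0: 02 ^ 63 = 61
byte 1: ba ^ 1f = a5
byte 2: 2b ^ 5b = 70
byte 3: d5 ^ aa = 7f
byte 4: 3b ^ 0e = 35
byte 5: da ^ 54 = 8e
byte 6: 4d ^ 92 = df
byte 7: 7f ^ ed = 92
byte 8: fe ^ 83 = 7d

61a5707f358edf927d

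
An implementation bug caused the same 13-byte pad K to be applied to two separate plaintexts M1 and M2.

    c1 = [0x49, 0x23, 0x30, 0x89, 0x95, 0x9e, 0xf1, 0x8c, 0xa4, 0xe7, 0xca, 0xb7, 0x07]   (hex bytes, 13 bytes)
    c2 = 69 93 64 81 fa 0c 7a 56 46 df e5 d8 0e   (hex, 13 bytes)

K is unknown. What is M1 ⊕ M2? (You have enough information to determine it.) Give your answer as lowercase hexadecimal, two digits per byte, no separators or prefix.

20b054086f928bdae2382f6f09

c1 ⊕ c2 = (M1 ⊕ K) ⊕ (M2 ⊕ K) = M1 ⊕ M2 — the shared key cancels under XOR.
byte 0: 49 ^ 69 = 20
byte 1: 23 ^ 93 = b0
byte 2: 30 ^ 64 = 54
byte 3: 89 ^ 81 = 08
byte 4: 95 ^ fa = 6f
byte 5: 9e ^ 0c = 92
byte 6: f1 ^ 7a = 8b
byte 7: 8c ^ 56 = da
byte 8: a4 ^ 46 = e2
byte 9: e7 ^ df = 38
byte 10: ca ^ e5 = 2f
byte 11: b7 ^ d8 = 6f
byte 12: 07 ^ 0e = 09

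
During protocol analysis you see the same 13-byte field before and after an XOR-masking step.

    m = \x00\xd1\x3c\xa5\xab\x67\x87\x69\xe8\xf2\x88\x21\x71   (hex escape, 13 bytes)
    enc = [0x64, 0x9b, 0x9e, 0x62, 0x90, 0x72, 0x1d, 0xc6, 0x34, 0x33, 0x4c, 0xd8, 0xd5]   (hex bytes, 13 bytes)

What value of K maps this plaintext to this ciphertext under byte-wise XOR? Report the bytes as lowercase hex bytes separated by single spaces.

64 4a a2 c7 3b 15 9a af dc c1 c4 f9 a4

Since enc = m ⊕ K, XORing both sides with m gives K = m ⊕ enc.
00000000 xor 01100100 = 01100100
11010001 xor 10011011 = 01001010
00111100 xor 10011110 = 10100010
10100101 xor 01100010 = 11000111
10101011 xor 10010000 = 00111011
01100111 xor 01110010 = 00010101
10000111 xor 00011101 = 10011010
01101001 xor 11000110 = 10101111
11101000 xor 00110100 = 11011100
11110010 xor 00110011 = 11000001
10001000 xor 01001100 = 11000100
00100001 xor 11011000 = 11111001
01110001 xor 11010101 = 10100100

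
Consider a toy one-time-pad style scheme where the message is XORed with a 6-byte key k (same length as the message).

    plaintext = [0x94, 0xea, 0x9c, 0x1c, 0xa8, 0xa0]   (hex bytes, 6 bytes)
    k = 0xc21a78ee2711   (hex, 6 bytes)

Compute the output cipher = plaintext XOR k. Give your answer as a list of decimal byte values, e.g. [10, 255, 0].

[86, 240, 228, 242, 143, 177]

byte 0: 148 xor 194 =  86
byte 1: 234 xor  26 = 240
byte 2: 156 xor 120 = 228
byte 3:  28 xor 238 = 242
byte 4: 168 xor  39 = 143
byte 5: 160 xor  17 = 177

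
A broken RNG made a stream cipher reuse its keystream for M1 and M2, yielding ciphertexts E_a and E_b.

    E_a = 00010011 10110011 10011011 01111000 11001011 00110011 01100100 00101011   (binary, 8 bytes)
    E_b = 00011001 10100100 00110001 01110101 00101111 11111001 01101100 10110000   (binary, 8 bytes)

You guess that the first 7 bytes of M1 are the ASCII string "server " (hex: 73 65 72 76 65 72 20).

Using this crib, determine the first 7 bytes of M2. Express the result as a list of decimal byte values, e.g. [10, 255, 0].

First, E_a ⊕ E_b = (M1 ⊕ K) ⊕ (M2 ⊕ K) = M1 ⊕ M2, so the key drops out. Then M2 = (M1 ⊕ M2) ⊕ M1 over the first 7 bytes.
byte 0: (13 xor 19) xor 73 = 0a xor 73 = 79
byte 1: (b3 xor a4) xor 65 = 17 xor 65 = 72
byte 2: (9b xor 31) xor 72 = aa xor 72 = d8
byte 3: (78 xor 75) xor 76 = 0d xor 76 = 7b
byte 4: (cb xor 2f) xor 65 = e4 xor 65 = 81
byte 5: (33 xor f9) xor 72 = ca xor 72 = b8
byte 6: (64 xor 6c) xor 20 = 08 xor 20 = 28

[121, 114, 216, 123, 129, 184, 40]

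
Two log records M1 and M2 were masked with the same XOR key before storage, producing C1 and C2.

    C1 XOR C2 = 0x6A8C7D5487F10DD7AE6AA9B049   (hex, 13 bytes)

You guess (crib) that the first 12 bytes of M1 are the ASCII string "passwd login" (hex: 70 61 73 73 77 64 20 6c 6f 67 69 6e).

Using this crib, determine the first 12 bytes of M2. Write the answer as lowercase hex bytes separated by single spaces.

Since C1 ⊕ C2 = M1 ⊕ M2, XORing with the guessed M1 bytes yields the corresponding M2 bytes: M2 = (C1 ⊕ C2) ⊕ M1.
01101010 ⊕ 01110000 = 00011010
10001100 ⊕ 01100001 = 11101101
01111101 ⊕ 01110011 = 00001110
01010100 ⊕ 01110011 = 00100111
10000111 ⊕ 01110111 = 11110000
11110001 ⊕ 01100100 = 10010101
00001101 ⊕ 00100000 = 00101101
11010111 ⊕ 01101100 = 10111011
10101110 ⊕ 01101111 = 11000001
01101010 ⊕ 01100111 = 00001101
10101001 ⊕ 01101001 = 11000000
10110000 ⊕ 01101110 = 11011110

1a ed 0e 27 f0 95 2d bb c1 0d c0 de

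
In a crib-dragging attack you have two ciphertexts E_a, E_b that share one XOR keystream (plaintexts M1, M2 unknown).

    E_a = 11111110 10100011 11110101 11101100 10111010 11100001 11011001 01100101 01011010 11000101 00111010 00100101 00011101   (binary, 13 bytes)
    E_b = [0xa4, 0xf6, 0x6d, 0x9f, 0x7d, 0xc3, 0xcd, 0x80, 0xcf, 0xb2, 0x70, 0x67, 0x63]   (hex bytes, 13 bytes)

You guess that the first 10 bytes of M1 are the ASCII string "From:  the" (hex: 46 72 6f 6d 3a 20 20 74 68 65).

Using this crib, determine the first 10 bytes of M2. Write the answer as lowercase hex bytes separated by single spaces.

First, E_a ⊕ E_b = (M1 ⊕ K) ⊕ (M2 ⊕ K) = M1 ⊕ M2, so the key drops out. Then M2 = (M1 ⊕ M2) ⊕ M1 over the first 10 bytes.
byte 0: (fe ⊕ a4) ⊕ 46 = 5a ⊕ 46 = 1c
byte 1: (a3 ⊕ f6) ⊕ 72 = 55 ⊕ 72 = 27
byte 2: (f5 ⊕ 6d) ⊕ 6f = 98 ⊕ 6f = f7
byte 3: (ec ⊕ 9f) ⊕ 6d = 73 ⊕ 6d = 1e
byte 4: (ba ⊕ 7d) ⊕ 3a = c7 ⊕ 3a = fd
byte 5: (e1 ⊕ c3) ⊕ 20 = 22 ⊕ 20 = 02
byte 6: (d9 ⊕ cd) ⊕ 20 = 14 ⊕ 20 = 34
byte 7: (65 ⊕ 80) ⊕ 74 = e5 ⊕ 74 = 91
byte 8: (5a ⊕ cf) ⊕ 68 = 95 ⊕ 68 = fd
byte 9: (c5 ⊕ b2) ⊕ 65 = 77 ⊕ 65 = 12

1c 27 f7 1e fd 02 34 91 fd 12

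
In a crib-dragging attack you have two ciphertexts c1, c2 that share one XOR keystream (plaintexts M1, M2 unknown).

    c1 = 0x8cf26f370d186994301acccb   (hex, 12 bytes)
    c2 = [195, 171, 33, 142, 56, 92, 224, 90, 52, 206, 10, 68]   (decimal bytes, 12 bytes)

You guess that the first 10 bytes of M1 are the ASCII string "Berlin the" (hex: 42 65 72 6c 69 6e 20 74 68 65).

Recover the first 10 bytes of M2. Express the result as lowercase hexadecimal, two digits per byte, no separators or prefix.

0d3c3cd55c2aa9ba6cb1

First, c1 ⊕ c2 = (M1 ⊕ K) ⊕ (M2 ⊕ K) = M1 ⊕ M2, so the key drops out. Then M2 = (M1 ⊕ M2) ⊕ M1 over the first 10 bytes.
byte 0: (8c xor c3) xor 42 = 4f xor 42 = 0d
byte 1: (f2 xor ab) xor 65 = 59 xor 65 = 3c
byte 2: (6f xor 21) xor 72 = 4e xor 72 = 3c
byte 3: (37 xor 8e) xor 6c = b9 xor 6c = d5
byte 4: (0d xor 38) xor 69 = 35 xor 69 = 5c
byte 5: (18 xor 5c) xor 6e = 44 xor 6e = 2a
byte 6: (69 xor e0) xor 20 = 89 xor 20 = a9
byte 7: (94 xor 5a) xor 74 = ce xor 74 = ba
byte 8: (30 xor 34) xor 68 = 04 xor 68 = 6c
byte 9: (1a xor ce) xor 65 = d4 xor 65 = b1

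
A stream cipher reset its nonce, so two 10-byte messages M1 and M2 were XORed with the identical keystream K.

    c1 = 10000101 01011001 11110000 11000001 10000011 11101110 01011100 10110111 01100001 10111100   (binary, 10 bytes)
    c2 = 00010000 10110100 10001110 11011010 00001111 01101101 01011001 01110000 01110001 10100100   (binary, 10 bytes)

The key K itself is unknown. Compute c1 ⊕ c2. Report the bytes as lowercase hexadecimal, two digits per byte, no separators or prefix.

c1 ⊕ c2 = (M1 ⊕ K) ⊕ (M2 ⊕ K) = M1 ⊕ M2 — the shared key cancels under XOR.
byte 0: 133 xor  16 = 149
byte 1:  89 xor 180 = 237
byte 2: 240 xor 142 = 126
byte 3: 193 xor 218 =  27
byte 4: 131 xor  15 = 140
byte 5: 238 xor 109 = 131
byte 6:  92 xor  89 =   5
byte 7: 183 xor 112 = 199
byte 8:  97 xor 113 =  16
byte 9: 188 xor 164 =  24

95ed7e1b8c8305c71018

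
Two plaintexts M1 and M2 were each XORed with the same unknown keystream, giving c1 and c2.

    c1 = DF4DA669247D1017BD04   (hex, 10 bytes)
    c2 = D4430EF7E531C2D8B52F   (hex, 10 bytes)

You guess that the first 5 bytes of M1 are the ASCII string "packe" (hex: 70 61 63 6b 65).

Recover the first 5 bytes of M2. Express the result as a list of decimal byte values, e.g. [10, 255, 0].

First, c1 ⊕ c2 = (M1 ⊕ K) ⊕ (M2 ⊕ K) = M1 ⊕ M2, so the key drops out. Then M2 = (M1 ⊕ M2) ⊕ M1 over the first 5 bytes.
byte 0: (df XOR d4) XOR 70 = 0b XOR 70 = 7b
byte 1: (4d XOR 43) XOR 61 = 0e XOR 61 = 6f
byte 2: (a6 XOR 0e) XOR 63 = a8 XOR 63 = cb
byte 3: (69 XOR f7) XOR 6b = 9e XOR 6b = f5
byte 4: (24 XOR e5) XOR 65 = c1 XOR 65 = a4

[123, 111, 203, 245, 164]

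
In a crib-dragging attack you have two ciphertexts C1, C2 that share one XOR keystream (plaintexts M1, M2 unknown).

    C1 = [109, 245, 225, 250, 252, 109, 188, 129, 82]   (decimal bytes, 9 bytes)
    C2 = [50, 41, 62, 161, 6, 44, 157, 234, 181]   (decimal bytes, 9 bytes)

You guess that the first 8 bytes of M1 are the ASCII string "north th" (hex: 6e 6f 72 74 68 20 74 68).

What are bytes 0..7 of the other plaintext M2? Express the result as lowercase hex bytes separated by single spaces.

First, C1 ⊕ C2 = (M1 ⊕ K) ⊕ (M2 ⊕ K) = M1 ⊕ M2, so the key drops out. Then M2 = (M1 ⊕ M2) ⊕ M1 over the first 8 bytes.
byte 0: (6d ^ 32) ^ 6e = 5f ^ 6e = 31
byte 1: (f5 ^ 29) ^ 6f = dc ^ 6f = b3
byte 2: (e1 ^ 3e) ^ 72 = df ^ 72 = ad
byte 3: (fa ^ a1) ^ 74 = 5b ^ 74 = 2f
byte 4: (fc ^ 06) ^ 68 = fa ^ 68 = 92
byte 5: (6d ^ 2c) ^ 20 = 41 ^ 20 = 61
byte 6: (bc ^ 9d) ^ 74 = 21 ^ 74 = 55
byte 7: (81 ^ ea) ^ 68 = 6b ^ 68 = 03

31 b3 ad 2f 92 61 55 03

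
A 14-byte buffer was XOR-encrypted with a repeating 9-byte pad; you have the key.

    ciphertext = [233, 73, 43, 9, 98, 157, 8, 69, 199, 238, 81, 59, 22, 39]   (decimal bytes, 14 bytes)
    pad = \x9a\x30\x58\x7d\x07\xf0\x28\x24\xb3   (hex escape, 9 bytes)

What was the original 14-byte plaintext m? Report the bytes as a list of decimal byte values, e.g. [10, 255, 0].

The 9-byte key repeats, so the effective keystream is 9a 30 58 7d 07 f0 28 24 b3 9a 30 58 7d 07.
byte 0: 233 xor 154 = 115
byte 1:  73 xor  48 = 121
byte 2:  43 xor  88 = 115
byte 3:   9 xor 125 = 116
byte 4:  98 xor   7 = 101
byte 5: 157 xor 240 = 109
byte 6:   8 xor  40 =  32
byte 7:  69 xor  36 =  97
byte 8: 199 xor 179 = 116
byte 9: 238 xor 154 = 116
byte 10:  81 xor  48 =  97
byte 11:  59 xor  88 =  99
byte 12:  22 xor 125 = 107
byte 13:  39 xor   7 =  32

[115, 121, 115, 116, 101, 109, 32, 97, 116, 116, 97, 99, 107, 32]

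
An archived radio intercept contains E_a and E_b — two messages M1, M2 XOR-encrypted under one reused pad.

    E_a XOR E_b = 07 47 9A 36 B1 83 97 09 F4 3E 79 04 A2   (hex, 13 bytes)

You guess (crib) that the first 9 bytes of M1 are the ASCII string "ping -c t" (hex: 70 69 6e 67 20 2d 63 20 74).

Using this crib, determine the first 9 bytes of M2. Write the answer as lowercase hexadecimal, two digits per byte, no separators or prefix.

772ef45191aef42980

Since E_a ⊕ E_b = M1 ⊕ M2, XORing with the guessed M1 bytes yields the corresponding M2 bytes: M2 = (E_a ⊕ E_b) ⊕ M1.
07 ⊕ 70 = 77
47 ⊕ 69 = 2e
9a ⊕ 6e = f4
36 ⊕ 67 = 51
b1 ⊕ 20 = 91
83 ⊕ 2d = ae
97 ⊕ 63 = f4
09 ⊕ 20 = 29
f4 ⊕ 74 = 80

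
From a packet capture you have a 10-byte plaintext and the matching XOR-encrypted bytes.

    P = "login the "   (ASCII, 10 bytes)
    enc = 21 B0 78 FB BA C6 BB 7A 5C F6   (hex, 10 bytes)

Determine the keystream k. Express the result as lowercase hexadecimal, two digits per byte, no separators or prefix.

Since enc = P ⊕ k, XORing both sides with P gives k = P ⊕ enc.
byte 0: 01101100 xor 00100001 = 01001101
byte 1: 01101111 xor 10110000 = 11011111
byte 2: 01100111 xor 01111000 = 00011111
byte 3: 01101001 xor 11111011 = 10010010
byte 4: 01101110 xor 10111010 = 11010100
byte 5: 00100000 xor 11000110 = 11100110
byte 6: 01110100 xor 10111011 = 11001111
byte 7: 01101000 xor 01111010 = 00010010
byte 8: 01100101 xor 01011100 = 00111001
byte 9: 00100000 xor 11110110 = 11010110

4ddf1f92d4e6cf1239d6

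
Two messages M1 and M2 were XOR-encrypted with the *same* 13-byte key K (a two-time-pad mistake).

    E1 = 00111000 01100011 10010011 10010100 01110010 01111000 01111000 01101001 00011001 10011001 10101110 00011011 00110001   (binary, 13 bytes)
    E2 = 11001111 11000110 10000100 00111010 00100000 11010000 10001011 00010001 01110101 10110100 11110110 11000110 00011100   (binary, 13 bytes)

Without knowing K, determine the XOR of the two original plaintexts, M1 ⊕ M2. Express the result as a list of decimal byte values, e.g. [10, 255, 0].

E1 ⊕ E2 = (M1 ⊕ K) ⊕ (M2 ⊕ K) = M1 ⊕ M2 — the shared key cancels under XOR.
byte 0: 38 ⊕ cf = f7
byte 1: 63 ⊕ c6 = a5
byte 2: 93 ⊕ 84 = 17
byte 3: 94 ⊕ 3a = ae
byte 4: 72 ⊕ 20 = 52
byte 5: 78 ⊕ d0 = a8
byte 6: 78 ⊕ 8b = f3
byte 7: 69 ⊕ 11 = 78
byte 8: 19 ⊕ 75 = 6c
byte 9: 99 ⊕ b4 = 2d
byte 10: ae ⊕ f6 = 58
byte 11: 1b ⊕ c6 = dd
byte 12: 31 ⊕ 1c = 2d

[247, 165, 23, 174, 82, 168, 243, 120, 108, 45, 88, 221, 45]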